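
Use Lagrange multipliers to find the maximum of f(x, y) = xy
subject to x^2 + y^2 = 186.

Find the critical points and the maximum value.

Lagrange conditions: y = 2*lambda*x and x = 2*lambda*y
If x = 0 then y = 0, violating the constraint, so x, y != 0.
Dividing: y/x = x/y => x^2 = y^2 => y = x or y = -x
Constraint: 2x^2 = 186 => x^2 = 93 => x = +/-sqrt(93)
Critical points: (sqrt(93), sqrt(93)), (-sqrt(93), -sqrt(93)), (sqrt(93), -sqrt(93)), (-sqrt(93), sqrt(93))
  y = x:  xy = x^2 = 93  at (sqrt(93), sqrt(93)) and (-sqrt(93), -sqrt(93))
  y = -x: xy = -x^2 = -93 at (sqrt(93), -sqrt(93)) and (-sqrt(93), sqrt(93))
Maximum xy = 93 at (sqrt(93), sqrt(93)) and (-sqrt(93), -sqrt(93))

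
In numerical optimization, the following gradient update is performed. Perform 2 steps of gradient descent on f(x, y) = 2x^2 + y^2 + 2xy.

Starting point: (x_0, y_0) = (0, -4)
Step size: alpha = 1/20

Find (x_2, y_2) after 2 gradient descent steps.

f(x,y) = 2x^2 + y^2 + 2xy
grad_x = 4x + 2y, grad_y = 2y + 2x
Step 1: grad = (-8, -8), (2/5, -18/5)
Step 2: grad = (-28/5, -32/5), (17/25, -82/25)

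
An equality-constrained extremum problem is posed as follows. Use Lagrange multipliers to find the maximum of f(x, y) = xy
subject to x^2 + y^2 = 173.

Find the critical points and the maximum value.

Lagrange conditions: y = 2*lambda*x and x = 2*lambda*y
If x = 0 then y = 0, violating the constraint, so x, y != 0.
Dividing: y/x = x/y => x^2 = y^2 => y = x or y = -x
Constraint: 2x^2 = 173 => x^2 = 173/2 => x = +/-sqrt(173/2)
Critical points: (sqrt(173/2), sqrt(173/2)), (-sqrt(173/2), -sqrt(173/2)), (sqrt(173/2), -sqrt(173/2)), (-sqrt(173/2), sqrt(173/2))
  y = x:  xy = x^2 = 173/2  at (sqrt(173/2), sqrt(173/2)) and (-sqrt(173/2), -sqrt(173/2))
  y = -x: xy = -x^2 = -173/2 at (sqrt(173/2), -sqrt(173/2)) and (-sqrt(173/2), sqrt(173/2))
Maximum xy = 173/2 at (sqrt(173/2), sqrt(173/2)) and (-sqrt(173/2), -sqrt(173/2))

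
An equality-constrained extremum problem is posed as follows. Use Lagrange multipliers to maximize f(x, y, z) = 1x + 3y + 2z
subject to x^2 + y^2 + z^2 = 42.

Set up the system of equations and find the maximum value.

Lagrange conditions: 1 = 2*lambda*x, 3 = 2*lambda*y, 2 = 2*lambda*z
So x:1 = y:3 = z:2, i.e. x = 1t, y = 3t, z = 2t
Constraint: t^2*(1^2 + 3^2 + 2^2) = 42
  t^2 * 14 = 42  =>  t = sqrt(3)
Maximum = 1*1t + 3*3t + 2*2t = 14*sqrt(3) = sqrt(588)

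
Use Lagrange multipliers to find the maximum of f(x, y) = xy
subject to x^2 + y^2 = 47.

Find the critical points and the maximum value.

Lagrange conditions: y = 2*lambda*x and x = 2*lambda*y
If x = 0 then y = 0, violating the constraint, so x, y != 0.
Dividing: y/x = x/y => x^2 = y^2 => y = x or y = -x
Constraint: 2x^2 = 47 => x^2 = 47/2 => x = +/-sqrt(47/2)
Critical points: (sqrt(47/2), sqrt(47/2)), (-sqrt(47/2), -sqrt(47/2)), (sqrt(47/2), -sqrt(47/2)), (-sqrt(47/2), sqrt(47/2))
  y = x:  xy = x^2 = 47/2  at (sqrt(47/2), sqrt(47/2)) and (-sqrt(47/2), -sqrt(47/2))
  y = -x: xy = -x^2 = -47/2 at (sqrt(47/2), -sqrt(47/2)) and (-sqrt(47/2), sqrt(47/2))
Maximum xy = 47/2 at (sqrt(47/2), sqrt(47/2)) and (-sqrt(47/2), -sqrt(47/2))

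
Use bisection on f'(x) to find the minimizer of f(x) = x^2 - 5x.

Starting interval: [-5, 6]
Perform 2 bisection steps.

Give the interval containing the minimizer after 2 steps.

Finding critical point of f(x) = x^2 - 5x using bisection on f'(x) = 2x + -5.
f'(x) = 0 when x = 5/2.
Starting interval: [-5, 6]
Step 1: mid = 1/2, f'(mid) = -4, new interval = [1/2, 6]
Step 2: mid = 13/4, f'(mid) = 3/2, new interval = [1/2, 13/4]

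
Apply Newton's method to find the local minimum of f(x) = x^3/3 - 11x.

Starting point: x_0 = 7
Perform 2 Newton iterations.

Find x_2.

f(x) = x^3/3 - 11x
f'(x) = x^2 - 11, f''(x) = 2x
Newton update: x_{n+1} = x_n - (x_n^2 - 11)/(2*x_n)
Step 1: x_0 = 7, f'=38, f''=14, x_1 = 30/7
Step 2: x_1 = 30/7, f'=361/49, f''=60/7, x_2 = 1439/420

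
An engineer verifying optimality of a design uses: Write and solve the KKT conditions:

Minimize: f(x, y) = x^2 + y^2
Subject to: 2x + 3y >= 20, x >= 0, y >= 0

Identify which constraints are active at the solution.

KKT conditions for min x^2 + y^2 s.t. 2x + 3y >= 20, x >= 0, y >= 0:
Stationarity: 2x = mu*2 + mu_x, 2y = mu*3 + mu_y, with mu, mu_x, mu_y >= 0
Complementary slackness: mu*(2x + 3y - 20) = 0, mu_x*x = 0, mu_y*y = 0
(0, 0) is infeasible (2*0 + 3*0 < 20), so if mu = 0 stationarity would force x = mu_x/2 >= 0, y = mu_y/2 >= 0 with mu_x*x = mu_y*y = 0, i.e. x = y = 0: contradiction. Hence mu > 0 and 2x + 3y = 20 is active.
Try x > 0, y > 0 (so mu_x = mu_y = 0): x = 2*mu/2, y = 3*mu/2
Substitute: 2*(2*mu/2) + 3*(3*mu/2) = 20
  mu*13/2 = 20 => mu = 40/13
x* = 40/13 > 0, y* = 60/13 > 0, consistent with mu_x = mu_y = 0.
f is convex and the constraints are linear, so this KKT point is the global minimum.
f* = 400/13
Active constraints: 2x + 3y >= 20 (holds with equality, mu = 40/13 > 0); x >= 0 and y >= 0 are inactive (mu_x = mu_y = 0).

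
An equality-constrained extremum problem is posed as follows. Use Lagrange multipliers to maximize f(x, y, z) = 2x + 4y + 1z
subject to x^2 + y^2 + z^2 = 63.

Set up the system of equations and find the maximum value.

Lagrange conditions: 2 = 2*lambda*x, 4 = 2*lambda*y, 1 = 2*lambda*z
So x:2 = y:4 = z:1, i.e. x = 2t, y = 4t, z = 1t
Constraint: t^2*(2^2 + 4^2 + 1^2) = 63
  t^2 * 21 = 63  =>  t = sqrt(3)
Maximum = 2*2t + 4*4t + 1*1t = 21*sqrt(3) = sqrt(1323)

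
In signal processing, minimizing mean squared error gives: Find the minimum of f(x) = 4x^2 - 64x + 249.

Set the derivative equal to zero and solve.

f(x) = 4x^2 - 64x + 249
f'(x) = 8x + (-64) = 0
x = 64/8 = 8
f(8) = -7
Since f''(x) = 8 > 0, this is a minimum.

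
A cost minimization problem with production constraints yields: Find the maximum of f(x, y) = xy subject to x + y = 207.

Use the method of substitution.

Substitute y = 207 - x into f(x,y) = xy:
g(x) = x(207 - x) = 207x - x^2
g'(x) = 207 - 2x = 0  =>  x = 207/2
y = 207 - 207/2 = 207/2
Maximum value = (207/2) * (207/2) = 42849/4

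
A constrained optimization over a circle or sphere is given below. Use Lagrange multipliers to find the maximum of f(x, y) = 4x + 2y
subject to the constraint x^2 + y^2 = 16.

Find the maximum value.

Set up Lagrange conditions: grad f = lambda * grad g
  4 = 2*lambda*x
  2 = 2*lambda*y
From these: x/y = 4/2, so x = 4t, y = 2t for some t.
Substitute into constraint: (4t)^2 + (2t)^2 = 16
  t^2 * 20 = 16
  t = sqrt(16/20)
Maximum = 4*x + 2*y = (4^2 + 2^2)*t = 20 * sqrt(16/20) = sqrt(320)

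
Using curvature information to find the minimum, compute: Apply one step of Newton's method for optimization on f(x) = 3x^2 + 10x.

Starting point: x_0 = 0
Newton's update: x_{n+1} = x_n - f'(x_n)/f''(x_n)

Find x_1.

f(x) = 3x^2 + 10x
f'(x) = 6x + (10), f''(x) = 6
Newton step: x_1 = x_0 - f'(x_0)/f''(x_0)
f'(0) = 10
x_1 = 0 - 10/6 = -5/3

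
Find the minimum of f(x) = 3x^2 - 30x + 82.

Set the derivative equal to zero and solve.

f(x) = 3x^2 - 30x + 82
f'(x) = 6x + (-30) = 0
x = 30/6 = 5
f(5) = 7
Since f''(x) = 6 > 0, this is a minimum.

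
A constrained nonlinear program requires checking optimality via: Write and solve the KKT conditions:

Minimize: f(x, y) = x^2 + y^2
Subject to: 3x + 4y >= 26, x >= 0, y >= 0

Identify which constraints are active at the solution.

KKT conditions for min x^2 + y^2 s.t. 3x + 4y >= 26, x >= 0, y >= 0:
Stationarity: 2x = mu*3 + mu_x, 2y = mu*4 + mu_y, with mu, mu_x, mu_y >= 0
Complementary slackness: mu*(3x + 4y - 26) = 0, mu_x*x = 0, mu_y*y = 0
(0, 0) is infeasible (3*0 + 4*0 < 26), so if mu = 0 stationarity would force x = mu_x/2 >= 0, y = mu_y/2 >= 0 with mu_x*x = mu_y*y = 0, i.e. x = y = 0: contradiction. Hence mu > 0 and 3x + 4y = 26 is active.
Try x > 0, y > 0 (so mu_x = mu_y = 0): x = 3*mu/2, y = 4*mu/2
Substitute: 3*(3*mu/2) + 4*(4*mu/2) = 26
  mu*25/2 = 26 => mu = 52/25
x* = 78/25 > 0, y* = 104/25 > 0, consistent with mu_x = mu_y = 0.
f is convex and the constraints are linear, so this KKT point is the global minimum.
f* = 676/25
Active constraints: 3x + 4y >= 26 (holds with equality, mu = 52/25 > 0); x >= 0 and y >= 0 are inactive (mu_x = mu_y = 0).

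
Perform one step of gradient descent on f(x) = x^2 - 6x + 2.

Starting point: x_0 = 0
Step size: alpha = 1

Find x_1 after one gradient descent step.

f(x) = x^2 - 6x + 2
f'(x) = 2x - 6
f'(0) = 2*0 + (-6) = -6
x_1 = x_0 - alpha * f'(x_0) = 0 - 1 * -6 = 6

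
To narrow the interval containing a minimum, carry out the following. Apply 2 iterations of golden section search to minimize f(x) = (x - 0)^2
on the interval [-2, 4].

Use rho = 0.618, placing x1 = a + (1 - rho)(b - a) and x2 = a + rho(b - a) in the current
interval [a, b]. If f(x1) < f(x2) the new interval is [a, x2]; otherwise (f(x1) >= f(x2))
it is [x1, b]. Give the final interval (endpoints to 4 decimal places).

Golden section search for min of f(x) = (x - 0)^2 on [-2, 4].
Each step: x1 = a + (1 - rho)(b - a), x2 = a + rho(b - a); if f(x1) < f(x2) keep [a, x2], otherwise keep [x1, b].
Step 1: [-2.0000, 4.0000], x1=0.2920 (f=0.0853), x2=1.7080 (f=2.9173); f(x1) < f(x2) => keep [-2.0000, 1.7080]
Step 2: [-2.0000, 1.7080], x1=-0.5835 (f=0.3405), x2=0.2915 (f=0.0850); f(x1) > f(x2) => keep [-0.5835, 1.7080]
Final interval: [-0.5835, 1.7080]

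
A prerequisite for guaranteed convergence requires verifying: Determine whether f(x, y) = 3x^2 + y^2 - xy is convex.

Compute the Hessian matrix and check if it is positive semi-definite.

f(x,y) = 3x^2 + y^2 - xy
Hessian H = [[6, -1], [-1, 2]]
trace(H) = 8, det(H) = 11
Eigenvalues: (8 +/- sqrt(20)) / 2 = 6.236, 1.764
Since both eigenvalues > 0, f is convex.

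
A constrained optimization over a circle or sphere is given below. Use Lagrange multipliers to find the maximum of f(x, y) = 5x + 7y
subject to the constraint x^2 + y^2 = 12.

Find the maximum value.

Set up Lagrange conditions: grad f = lambda * grad g
  5 = 2*lambda*x
  7 = 2*lambda*y
From these: x/y = 5/7, so x = 5t, y = 7t for some t.
Substitute into constraint: (5t)^2 + (7t)^2 = 12
  t^2 * 74 = 12
  t = sqrt(12/74)
Maximum = 5*x + 7*y = (5^2 + 7^2)*t = 74 * sqrt(12/74) = sqrt(888)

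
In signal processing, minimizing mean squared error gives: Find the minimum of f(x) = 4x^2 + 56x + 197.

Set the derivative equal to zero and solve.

f(x) = 4x^2 + 56x + 197
f'(x) = 8x + (56) = 0
x = -56/8 = -7
f(-7) = 1
Since f''(x) = 8 > 0, this is a minimum.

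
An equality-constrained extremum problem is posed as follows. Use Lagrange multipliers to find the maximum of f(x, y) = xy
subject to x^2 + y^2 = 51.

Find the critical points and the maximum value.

Lagrange conditions: y = 2*lambda*x and x = 2*lambda*y
If x = 0 then y = 0, violating the constraint, so x, y != 0.
Dividing: y/x = x/y => x^2 = y^2 => y = x or y = -x
Constraint: 2x^2 = 51 => x^2 = 51/2 => x = +/-sqrt(51/2)
Critical points: (sqrt(51/2), sqrt(51/2)), (-sqrt(51/2), -sqrt(51/2)), (sqrt(51/2), -sqrt(51/2)), (-sqrt(51/2), sqrt(51/2))
  y = x:  xy = x^2 = 51/2  at (sqrt(51/2), sqrt(51/2)) and (-sqrt(51/2), -sqrt(51/2))
  y = -x: xy = -x^2 = -51/2 at (sqrt(51/2), -sqrt(51/2)) and (-sqrt(51/2), sqrt(51/2))
Maximum xy = 51/2 at (sqrt(51/2), sqrt(51/2)) and (-sqrt(51/2), -sqrt(51/2))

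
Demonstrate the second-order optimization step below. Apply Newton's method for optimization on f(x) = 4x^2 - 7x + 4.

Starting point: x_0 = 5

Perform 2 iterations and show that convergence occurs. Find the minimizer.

f(x) = 4x^2 - 7x + 4, f'(x) = 8x + (-7), f''(x) = 8
Step 1: f'(5) = 33, x_1 = 5 - 33/8 = 7/8
Step 2: f'(7/8) = 0, x_2 = 7/8 (converged)
Newton's method converges in 1 step for quadratics.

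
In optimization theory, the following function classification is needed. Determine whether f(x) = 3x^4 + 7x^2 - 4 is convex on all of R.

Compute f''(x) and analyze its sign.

f(x) = 3x^4 + 7x^2 - 4
f'(x) = 12x^3 + 14x
f''(x) = 36x^2 + 14
f''(x) = 36x^2 + 14 >= 14 > 0 for all x
Therefore, f is convex on R.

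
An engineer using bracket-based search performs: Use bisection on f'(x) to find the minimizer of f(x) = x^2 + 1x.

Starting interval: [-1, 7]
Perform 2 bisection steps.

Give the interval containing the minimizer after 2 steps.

Finding critical point of f(x) = x^2 + 1x using bisection on f'(x) = 2x + 1.
f'(x) = 0 when x = -1/2.
Starting interval: [-1, 7]
Step 1: mid = 3, f'(mid) = 7, new interval = [-1, 3]
Step 2: mid = 1, f'(mid) = 3, new interval = [-1, 1]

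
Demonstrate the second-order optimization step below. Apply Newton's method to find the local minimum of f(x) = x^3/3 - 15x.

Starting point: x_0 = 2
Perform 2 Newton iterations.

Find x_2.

f(x) = x^3/3 - 15x
f'(x) = x^2 - 15, f''(x) = 2x
Newton update: x_{n+1} = x_n - (x_n^2 - 15)/(2*x_n)
Step 1: x_0 = 2, f'=-11, f''=4, x_1 = 19/4
Step 2: x_1 = 19/4, f'=121/16, f''=19/2, x_2 = 601/152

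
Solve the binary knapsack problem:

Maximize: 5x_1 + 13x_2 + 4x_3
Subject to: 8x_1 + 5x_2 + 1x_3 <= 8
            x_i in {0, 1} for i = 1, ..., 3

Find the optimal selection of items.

Items: item 1 (v=5, w=8), item 2 (v=13, w=5), item 3 (v=4, w=1)
Capacity: 8
Checking all 8 subsets (w = total weight, v = total value):
  {}: w = 0, v = 0
  {1}: w = 8, v = 5
  {2}: w = 5, v = 13
  {3}: w = 1, v = 4
  {1, 2}: w = 13 > 8, infeasible
  {1, 3}: w = 9 > 8, infeasible
  {2, 3}: w = 6, v = 17
  {1, 2, 3}: w = 14 > 8, infeasible
Best feasible subset: items [2, 3]
Total weight: 6 <= 8, total value: 17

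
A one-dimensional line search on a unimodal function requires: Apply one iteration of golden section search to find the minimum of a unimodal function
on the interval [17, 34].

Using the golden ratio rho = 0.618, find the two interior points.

Golden section search on [17, 34].
Golden ratio rho = 0.618 (approx).
Interior points:
  x_1 = 17 + (1-0.618)*17 = 23.4940
  x_2 = 17 + 0.618*17 = 27.5060
Compare f(x_1) and f(x_2) to determine which subinterval to keep.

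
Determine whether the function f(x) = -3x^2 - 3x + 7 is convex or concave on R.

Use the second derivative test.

f(x) = -3x^2 - 3x + 7
f'(x) = -6x - 3
f''(x) = -6
Since f''(x) = -6 < 0 for all x, f is concave on R.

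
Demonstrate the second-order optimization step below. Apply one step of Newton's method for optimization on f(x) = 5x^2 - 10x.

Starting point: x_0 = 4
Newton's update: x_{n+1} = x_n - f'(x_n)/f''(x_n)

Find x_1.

f(x) = 5x^2 - 10x
f'(x) = 10x + (-10), f''(x) = 10
Newton step: x_1 = x_0 - f'(x_0)/f''(x_0)
f'(4) = 30
x_1 = 4 - 30/10 = 1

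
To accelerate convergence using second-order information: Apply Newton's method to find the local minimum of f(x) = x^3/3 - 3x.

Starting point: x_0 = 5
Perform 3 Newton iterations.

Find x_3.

f(x) = x^3/3 - 3x
f'(x) = x^2 - 3, f''(x) = 2x
Newton update: x_{n+1} = x_n - (x_n^2 - 3)/(2*x_n)
Step 1: x_0 = 5, f'=22, f''=10, x_1 = 14/5
Step 2: x_1 = 14/5, f'=121/25, f''=28/5, x_2 = 271/140
Step 3: x_2 = 271/140, f'=14641/19600, f''=271/70, x_3 = 132241/75880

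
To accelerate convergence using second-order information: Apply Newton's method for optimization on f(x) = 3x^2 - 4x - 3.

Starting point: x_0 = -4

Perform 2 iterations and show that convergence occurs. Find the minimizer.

f(x) = 3x^2 - 4x - 3, f'(x) = 6x + (-4), f''(x) = 6
Step 1: f'(-4) = -28, x_1 = -4 - -28/6 = 2/3
Step 2: f'(2/3) = 0, x_2 = 2/3 (converged)
Newton's method converges in 1 step for quadratics.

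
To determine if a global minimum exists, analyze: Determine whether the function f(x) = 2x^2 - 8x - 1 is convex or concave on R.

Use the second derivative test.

f(x) = 2x^2 - 8x - 1
f'(x) = 4x - 8
f''(x) = 4
Since f''(x) = 4 > 0 for all x, f is convex on R.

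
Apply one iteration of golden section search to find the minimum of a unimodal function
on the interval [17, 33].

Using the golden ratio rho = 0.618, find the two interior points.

Golden section search on [17, 33].
Golden ratio rho = 0.618 (approx).
Interior points:
  x_1 = 17 + (1-0.618)*16 = 23.1120
  x_2 = 17 + 0.618*16 = 26.8880
Compare f(x_1) and f(x_2) to determine which subinterval to keep.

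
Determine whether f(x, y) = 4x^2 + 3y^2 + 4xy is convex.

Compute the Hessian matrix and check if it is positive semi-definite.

f(x,y) = 4x^2 + 3y^2 + 4xy
Hessian H = [[8, 4], [4, 6]]
trace(H) = 14, det(H) = 32
Eigenvalues: (14 +/- sqrt(68)) / 2 = 11.12, 2.877
Since both eigenvalues > 0, f is convex.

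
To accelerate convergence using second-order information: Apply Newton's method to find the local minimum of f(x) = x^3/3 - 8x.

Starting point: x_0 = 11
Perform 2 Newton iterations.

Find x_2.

f(x) = x^3/3 - 8x
f'(x) = x^2 - 8, f''(x) = 2x
Newton update: x_{n+1} = x_n - (x_n^2 - 8)/(2*x_n)
Step 1: x_0 = 11, f'=113, f''=22, x_1 = 129/22
Step 2: x_1 = 129/22, f'=12769/484, f''=129/11, x_2 = 20513/5676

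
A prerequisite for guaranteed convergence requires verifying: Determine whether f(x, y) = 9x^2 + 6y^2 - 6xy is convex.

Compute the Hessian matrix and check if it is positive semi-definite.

f(x,y) = 9x^2 + 6y^2 - 6xy
Hessian H = [[18, -6], [-6, 12]]
trace(H) = 30, det(H) = 180
Eigenvalues: (30 +/- sqrt(180)) / 2 = 21.71, 8.292
Since both eigenvalues > 0, f is convex.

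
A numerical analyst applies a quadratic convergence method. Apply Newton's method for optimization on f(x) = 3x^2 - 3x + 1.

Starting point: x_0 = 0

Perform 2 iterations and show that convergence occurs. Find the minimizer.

f(x) = 3x^2 - 3x + 1, f'(x) = 6x + (-3), f''(x) = 6
Step 1: f'(0) = -3, x_1 = 0 - -3/6 = 1/2
Step 2: f'(1/2) = 0, x_2 = 1/2 (converged)
Newton's method converges in 1 step for quadratics.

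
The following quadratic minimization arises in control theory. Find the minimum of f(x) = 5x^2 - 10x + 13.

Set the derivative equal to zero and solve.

f(x) = 5x^2 - 10x + 13
f'(x) = 10x + (-10) = 0
x = 10/10 = 1
f(1) = 8
Since f''(x) = 10 > 0, this is a minimum.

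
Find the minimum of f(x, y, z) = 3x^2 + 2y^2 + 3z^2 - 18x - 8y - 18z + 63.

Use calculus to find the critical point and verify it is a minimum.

f(x,y,z) = 3x^2 + 2y^2 + 3z^2 - 18x - 8y - 18z + 63
df/dx = 6x + (-18) = 0 => x = 3
df/dy = 4y + (-8) = 0 => y = 2
df/dz = 6z + (-18) = 0 => z = 3
f(3,2,3) = 3*(3)^2 + 2*(2)^2 + 3*(3)^2 + -18*(3) + -8*(2) + -18*(3) + 63 = 1
Hessian is diagonal with entries 6, 4, 6 > 0, confirmed minimum.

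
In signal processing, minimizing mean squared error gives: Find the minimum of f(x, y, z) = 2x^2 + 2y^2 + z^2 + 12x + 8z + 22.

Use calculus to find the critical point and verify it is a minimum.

f(x,y,z) = 2x^2 + 2y^2 + z^2 + 12x + 8z + 22
df/dx = 4x + (12) = 0 => x = -3
df/dy = 4y + (0) = 0 => y = 0
df/dz = 2z + (8) = 0 => z = -4
f(-3,0,-4) = 2*(-3)^2 + 2*(0)^2 + 1*(-4)^2 + 12*(-3) + 8*(-4) + 22 = -12
Hessian is diagonal with entries 4, 4, 2 > 0, confirmed minimum.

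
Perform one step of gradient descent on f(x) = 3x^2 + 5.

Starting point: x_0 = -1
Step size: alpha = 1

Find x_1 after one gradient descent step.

f(x) = 3x^2 + 5
f'(x) = 6x + 0
f'(-1) = 6*-1 + (0) = -6
x_1 = x_0 - alpha * f'(x_0) = -1 - 1 * -6 = 5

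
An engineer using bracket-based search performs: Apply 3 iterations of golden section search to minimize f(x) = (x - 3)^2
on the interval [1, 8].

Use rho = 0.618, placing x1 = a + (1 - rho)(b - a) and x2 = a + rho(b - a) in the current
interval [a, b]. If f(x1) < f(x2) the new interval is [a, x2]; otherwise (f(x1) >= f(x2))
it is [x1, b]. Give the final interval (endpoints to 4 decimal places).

Golden section search for min of f(x) = (x - 3)^2 on [1, 8].
Each step: x1 = a + (1 - rho)(b - a), x2 = a + rho(b - a); if f(x1) < f(x2) keep [a, x2], otherwise keep [x1, b].
Step 1: [1.0000, 8.0000], x1=3.6740 (f=0.4543), x2=5.3260 (f=5.4103); f(x1) < f(x2) => keep [1.0000, 5.3260]
Step 2: [1.0000, 5.3260], x1=2.6525 (f=0.1207), x2=3.6735 (f=0.4536); f(x1) < f(x2) => keep [1.0000, 3.6735]
Step 3: [1.0000, 3.6735], x1=2.0213 (f=0.9579), x2=2.6522 (f=0.1210); f(x1) > f(x2) => keep [2.0213, 3.6735]
Final interval: [2.0213, 3.6735]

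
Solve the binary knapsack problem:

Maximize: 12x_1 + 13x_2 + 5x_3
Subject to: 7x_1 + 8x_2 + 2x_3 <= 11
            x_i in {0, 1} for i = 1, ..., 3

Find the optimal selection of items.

Items: item 1 (v=12, w=7), item 2 (v=13, w=8), item 3 (v=5, w=2)
Capacity: 11
Checking all 8 subsets (w = total weight, v = total value):
  {}: w = 0, v = 0
  {1}: w = 7, v = 12
  {2}: w = 8, v = 13
  {3}: w = 2, v = 5
  {1, 2}: w = 15 > 11, infeasible
  {1, 3}: w = 9, v = 17
  {2, 3}: w = 10, v = 18
  {1, 2, 3}: w = 17 > 11, infeasible
Best feasible subset: items [2, 3]
Total weight: 10 <= 11, total value: 18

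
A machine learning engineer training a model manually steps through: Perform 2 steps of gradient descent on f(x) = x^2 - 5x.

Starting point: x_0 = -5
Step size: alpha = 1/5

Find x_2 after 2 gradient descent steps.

f(x) = x^2 - 5x, f'(x) = 2x + (-5)
Step 1: f'(-5) = -15, x_1 = -5 - 1/5 * -15 = -2
Step 2: f'(-2) = -9, x_2 = -2 - 1/5 * -9 = -1/5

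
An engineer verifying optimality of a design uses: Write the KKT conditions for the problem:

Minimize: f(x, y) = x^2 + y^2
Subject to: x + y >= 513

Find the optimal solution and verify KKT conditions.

KKT conditions for min x^2 + y^2 s.t. x + y >= 513:
Stationarity: 2x = mu, 2y = mu
So x = y = mu/2.
Complementary slackness: mu*(x + y - 513) = 0
Primal feasibility: x + y >= 513; dual feasibility: mu >= 0
If mu = 0 then x = y = 0, but 0 + 0 < 513 is infeasible, so the constraint is active.
Constraint active: x + y = 2*(mu/2) = 513 => mu = 513
x = y = 513/2, f = 263169/2
Verify: stationarity 2*(513/2) = 513 = mu; primal 513/2 + 513/2 = 513 >= 513; dual mu = 513 >= 0; complementary slackness 513*(513 - 513) = 0. All KKT conditions hold.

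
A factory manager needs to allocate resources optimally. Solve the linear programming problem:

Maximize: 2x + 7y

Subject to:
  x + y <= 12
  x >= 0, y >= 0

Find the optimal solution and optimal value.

The feasible region has vertices at [(0, 0), (12, 0), (0, 12)].
Checking objective 2x + 7y at each vertex:
  (0, 0): 2*0 + 7*0 = 0
  (12, 0): 2*12 + 7*0 = 24
  (0, 12): 2*0 + 7*12 = 84
Maximum is 84 at (0, 12).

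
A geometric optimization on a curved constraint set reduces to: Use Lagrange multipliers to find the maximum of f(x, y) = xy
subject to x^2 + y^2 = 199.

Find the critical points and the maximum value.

Lagrange conditions: y = 2*lambda*x and x = 2*lambda*y
If x = 0 then y = 0, violating the constraint, so x, y != 0.
Dividing: y/x = x/y => x^2 = y^2 => y = x or y = -x
Constraint: 2x^2 = 199 => x^2 = 199/2 => x = +/-sqrt(199/2)
Critical points: (sqrt(199/2), sqrt(199/2)), (-sqrt(199/2), -sqrt(199/2)), (sqrt(199/2), -sqrt(199/2)), (-sqrt(199/2), sqrt(199/2))
  y = x:  xy = x^2 = 199/2  at (sqrt(199/2), sqrt(199/2)) and (-sqrt(199/2), -sqrt(199/2))
  y = -x: xy = -x^2 = -199/2 at (sqrt(199/2), -sqrt(199/2)) and (-sqrt(199/2), sqrt(199/2))
Maximum xy = 199/2 at (sqrt(199/2), sqrt(199/2)) and (-sqrt(199/2), -sqrt(199/2))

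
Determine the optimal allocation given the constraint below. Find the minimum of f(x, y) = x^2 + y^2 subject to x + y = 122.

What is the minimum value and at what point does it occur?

Substitute y = 122 - x into f(x,y) = x^2 + y^2:
g(x) = x^2 + (122 - x)^2 = 2x^2 - 244x + 14884
g'(x) = 4x - 244 = 0  =>  x = 61
y = 122 - 61 = 61
Minimum value = 61^2 + 61^2 = 7442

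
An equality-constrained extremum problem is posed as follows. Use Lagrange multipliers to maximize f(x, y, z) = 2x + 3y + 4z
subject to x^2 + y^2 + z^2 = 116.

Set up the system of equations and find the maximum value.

Lagrange conditions: 2 = 2*lambda*x, 3 = 2*lambda*y, 4 = 2*lambda*z
So x:2 = y:3 = z:4, i.e. x = 2t, y = 3t, z = 4t
Constraint: t^2*(2^2 + 3^2 + 4^2) = 116
  t^2 * 29 = 116  =>  t = sqrt(4)
Maximum = 2*2t + 3*3t + 4*4t = 29*sqrt(4) = 58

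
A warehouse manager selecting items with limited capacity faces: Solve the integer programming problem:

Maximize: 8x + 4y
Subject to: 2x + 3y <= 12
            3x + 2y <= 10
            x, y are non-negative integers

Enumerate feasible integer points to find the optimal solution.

Constraint 1: 2x + 3y <= 12
Constraint 2: 3x + 2y <= 10
Feasible x range (need y >= 0): 0 <= x <= min(12/2, 10/3) => x in {0, ..., 3}.
Enumerate feasible integer points row by row (the coefficient of y is 4 > 0, so for each x the largest feasible y gives the best value):
  x = 0: y <= min((12 - 2*0)/3, (10 - 3*0)/2) => y in {0, ..., 4}; best 8*0 + 4*4 = 16
  x = 1: y <= min((12 - 2*1)/3, (10 - 3*1)/2) => y in {0, ..., 3}; best 8*1 + 4*3 = 20
  x = 2: y <= min((12 - 2*2)/3, (10 - 3*2)/2) => y in {0, ..., 2}; best 8*2 + 4*2 = 24
  x = 3: y <= min((12 - 2*3)/3, (10 - 3*3)/2) => y in {0}; best 8*3 + 4*0 = 24
The maximum 8x + 4y = 24 is achieved at x = 2, y = 2.
(The same value 24 is also attained at (3, 0).)
Check: 2*2 + 3*2 = 10 <= 12 and 3*2 + 2*2 = 10 <= 10.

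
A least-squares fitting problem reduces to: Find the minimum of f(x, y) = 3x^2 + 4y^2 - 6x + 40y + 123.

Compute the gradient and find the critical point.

f(x,y) = 3x^2 + 4y^2 - 6x + 40y + 123
df/dx = 6x + (-6) = 0  =>  x = 1
df/dy = 8y + (40) = 0  =>  y = -5
f(1, -5) = 3*(1)^2 + 4*(-5)^2 + -6*(1) + 40*(-5) + 123 = 20
Hessian is diagonal with entries 6, 8 > 0, so this is a minimum.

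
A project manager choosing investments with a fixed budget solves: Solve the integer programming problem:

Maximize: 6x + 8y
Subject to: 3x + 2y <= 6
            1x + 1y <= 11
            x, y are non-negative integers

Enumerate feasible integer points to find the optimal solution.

Constraint 1: 3x + 2y <= 6
Constraint 2: 1x + 1y <= 11
Feasible x range (need y >= 0): 0 <= x <= min(6/3, 11/1) => x in {0, ..., 2}.
Enumerate feasible integer points row by row (the coefficient of y is 8 > 0, so for each x the largest feasible y gives the best value):
  x = 0: y <= min((6 - 3*0)/2, (11 - 1*0)/1) => y in {0, ..., 3}; best 6*0 + 8*3 = 24
  x = 1: y <= min((6 - 3*1)/2, (11 - 1*1)/1) => y in {0, ..., 1}; best 6*1 + 8*1 = 14
  x = 2: y <= min((6 - 3*2)/2, (11 - 1*2)/1) => y in {0}; best 6*2 + 8*0 = 12
The maximum 6x + 8y = 24 is achieved at x = 0, y = 3.
Check: 3*0 + 2*3 = 6 <= 6 and 1*0 + 1*3 = 3 <= 11.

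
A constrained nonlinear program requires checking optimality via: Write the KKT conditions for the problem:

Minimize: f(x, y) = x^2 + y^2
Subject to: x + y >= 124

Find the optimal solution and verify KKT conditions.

KKT conditions for min x^2 + y^2 s.t. x + y >= 124:
Stationarity: 2x = mu, 2y = mu
So x = y = mu/2.
Complementary slackness: mu*(x + y - 124) = 0
Primal feasibility: x + y >= 124; dual feasibility: mu >= 0
If mu = 0 then x = y = 0, but 0 + 0 < 124 is infeasible, so the constraint is active.
Constraint active: x + y = 2*(mu/2) = 124 => mu = 124
x = y = 62, f = 7688
Verify: stationarity 2*62 = 124 = mu; primal 62 + 62 = 124 >= 124; dual mu = 124 >= 0; complementary slackness 124*(124 - 124) = 0. All KKT conditions hold.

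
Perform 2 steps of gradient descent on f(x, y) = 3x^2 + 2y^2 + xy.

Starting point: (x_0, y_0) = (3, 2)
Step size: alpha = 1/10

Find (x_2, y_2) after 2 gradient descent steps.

f(x,y) = 3x^2 + 2y^2 + xy
grad_x = 6x + 1y, grad_y = 4y + 1x
Step 1: grad = (20, 11), (1, 9/10)
Step 2: grad = (69/10, 23/5), (31/100, 11/25)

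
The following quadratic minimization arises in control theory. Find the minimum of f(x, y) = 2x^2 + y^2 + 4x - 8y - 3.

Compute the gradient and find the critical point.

f(x,y) = 2x^2 + y^2 + 4x - 8y - 3
df/dx = 4x + (4) = 0  =>  x = -1
df/dy = 2y + (-8) = 0  =>  y = 4
f(-1, 4) = 2*(-1)^2 + 1*(4)^2 + 4*(-1) + -8*(4) + -3 = -21
Hessian is diagonal with entries 4, 2 > 0, so this is a minimum.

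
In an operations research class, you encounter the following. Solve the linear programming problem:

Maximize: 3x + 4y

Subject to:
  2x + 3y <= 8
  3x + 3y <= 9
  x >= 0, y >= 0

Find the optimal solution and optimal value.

Feasible vertices: (0, 0), (0, 8/3), (1, 2), (3, 0)
Objective 3x + 4y at each:
  (0, 0): 0
  (0, 8/3): 32/3
  (1, 2): 11
  (3, 0): 9
Maximum is 11 at (1, 2).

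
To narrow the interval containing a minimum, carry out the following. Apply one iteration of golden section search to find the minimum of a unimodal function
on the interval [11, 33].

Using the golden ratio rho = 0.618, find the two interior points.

Golden section search on [11, 33].
Golden ratio rho = 0.618 (approx).
Interior points:
  x_1 = 11 + (1-0.618)*22 = 19.4040
  x_2 = 11 + 0.618*22 = 24.5960
Compare f(x_1) and f(x_2) to determine which subinterval to keep.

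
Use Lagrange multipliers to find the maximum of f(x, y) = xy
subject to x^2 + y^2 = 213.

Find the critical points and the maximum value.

Lagrange conditions: y = 2*lambda*x and x = 2*lambda*y
If x = 0 then y = 0, violating the constraint, so x, y != 0.
Dividing: y/x = x/y => x^2 = y^2 => y = x or y = -x
Constraint: 2x^2 = 213 => x^2 = 213/2 => x = +/-sqrt(213/2)
Critical points: (sqrt(213/2), sqrt(213/2)), (-sqrt(213/2), -sqrt(213/2)), (sqrt(213/2), -sqrt(213/2)), (-sqrt(213/2), sqrt(213/2))
  y = x:  xy = x^2 = 213/2  at (sqrt(213/2), sqrt(213/2)) and (-sqrt(213/2), -sqrt(213/2))
  y = -x: xy = -x^2 = -213/2 at (sqrt(213/2), -sqrt(213/2)) and (-sqrt(213/2), sqrt(213/2))
Maximum xy = 213/2 at (sqrt(213/2), sqrt(213/2)) and (-sqrt(213/2), -sqrt(213/2))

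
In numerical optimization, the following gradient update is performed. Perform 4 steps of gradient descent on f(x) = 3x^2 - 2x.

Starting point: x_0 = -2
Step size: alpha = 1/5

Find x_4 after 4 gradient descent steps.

f(x) = 3x^2 - 2x, f'(x) = 6x + (-2)
Step 1: f'(-2) = -14, x_1 = -2 - 1/5 * -14 = 4/5
Step 2: f'(4/5) = 14/5, x_2 = 4/5 - 1/5 * 14/5 = 6/25
Step 3: f'(6/25) = -14/25, x_3 = 6/25 - 1/5 * -14/25 = 44/125
Step 4: f'(44/125) = 14/125, x_4 = 44/125 - 1/5 * 14/125 = 206/625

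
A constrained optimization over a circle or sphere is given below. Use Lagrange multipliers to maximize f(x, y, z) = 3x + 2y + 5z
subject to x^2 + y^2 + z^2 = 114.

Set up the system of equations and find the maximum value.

Lagrange conditions: 3 = 2*lambda*x, 2 = 2*lambda*y, 5 = 2*lambda*z
So x:3 = y:2 = z:5, i.e. x = 3t, y = 2t, z = 5t
Constraint: t^2*(3^2 + 2^2 + 5^2) = 114
  t^2 * 38 = 114  =>  t = sqrt(3)
Maximum = 3*3t + 2*2t + 5*5t = 38*sqrt(3) = sqrt(4332)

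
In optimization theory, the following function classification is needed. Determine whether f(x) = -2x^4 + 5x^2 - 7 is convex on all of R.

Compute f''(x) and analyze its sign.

f(x) = -2x^4 + 5x^2 - 7
f'(x) = -8x^3 + 10x
f''(x) = -24x^2 + 10
f''(x) = -24x^2 + 10 -> -inf as |x| -> inf
Therefore, f is not globally convex on R.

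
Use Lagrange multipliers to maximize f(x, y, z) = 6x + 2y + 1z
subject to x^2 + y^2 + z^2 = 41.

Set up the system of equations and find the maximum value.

Lagrange conditions: 6 = 2*lambda*x, 2 = 2*lambda*y, 1 = 2*lambda*z
So x:6 = y:2 = z:1, i.e. x = 6t, y = 2t, z = 1t
Constraint: t^2*(6^2 + 2^2 + 1^2) = 41
  t^2 * 41 = 41  =>  t = sqrt(1)
Maximum = 6*6t + 2*2t + 1*1t = 41*sqrt(1) = 41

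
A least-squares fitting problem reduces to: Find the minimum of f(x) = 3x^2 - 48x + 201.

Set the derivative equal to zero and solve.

f(x) = 3x^2 - 48x + 201
f'(x) = 6x + (-48) = 0
x = 48/6 = 8
f(8) = 9
Since f''(x) = 6 > 0, this is a minimum.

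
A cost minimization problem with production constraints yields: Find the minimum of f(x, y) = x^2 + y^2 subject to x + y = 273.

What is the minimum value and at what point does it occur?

Substitute y = 273 - x into f(x,y) = x^2 + y^2:
g(x) = x^2 + (273 - x)^2 = 2x^2 - 546x + 74529
g'(x) = 4x - 546 = 0  =>  x = 273/2
y = 273 - 273/2 = 273/2
Minimum value = (273/2)^2 + (273/2)^2 = 74529/2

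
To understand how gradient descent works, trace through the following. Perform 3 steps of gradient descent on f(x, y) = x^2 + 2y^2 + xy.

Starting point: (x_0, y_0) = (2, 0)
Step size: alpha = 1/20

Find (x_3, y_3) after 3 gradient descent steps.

f(x,y) = x^2 + 2y^2 + xy
grad_x = 2x + 1y, grad_y = 4y + 1x
Step 1: grad = (4, 2), (9/5, -1/10)
Step 2: grad = (7/2, 7/5), (13/8, -17/100)
Step 3: grad = (77/25, 189/200), (1471/1000, -869/4000)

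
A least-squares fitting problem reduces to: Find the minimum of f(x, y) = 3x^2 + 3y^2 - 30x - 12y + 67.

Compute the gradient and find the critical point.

f(x,y) = 3x^2 + 3y^2 - 30x - 12y + 67
df/dx = 6x + (-30) = 0  =>  x = 5
df/dy = 6y + (-12) = 0  =>  y = 2
f(5, 2) = 3*(5)^2 + 3*(2)^2 + -30*(5) + -12*(2) + 67 = -20
Hessian is diagonal with entries 6, 6 > 0, so this is a minimum.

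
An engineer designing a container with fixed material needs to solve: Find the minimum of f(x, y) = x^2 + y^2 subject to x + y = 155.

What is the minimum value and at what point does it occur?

Substitute y = 155 - x into f(x,y) = x^2 + y^2:
g(x) = x^2 + (155 - x)^2 = 2x^2 - 310x + 24025
g'(x) = 4x - 310 = 0  =>  x = 155/2
y = 155 - 155/2 = 155/2
Minimum value = (155/2)^2 + (155/2)^2 = 24025/2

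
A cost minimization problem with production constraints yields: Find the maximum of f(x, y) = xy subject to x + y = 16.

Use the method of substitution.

Substitute y = 16 - x into f(x,y) = xy:
g(x) = x(16 - x) = 16x - x^2
g'(x) = 16 - 2x = 0  =>  x = 8
y = 16 - 8 = 8
Maximum value = 8 * 8 = 64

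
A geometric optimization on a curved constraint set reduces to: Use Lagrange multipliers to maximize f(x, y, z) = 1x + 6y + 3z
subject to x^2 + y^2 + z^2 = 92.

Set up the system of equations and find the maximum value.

Lagrange conditions: 1 = 2*lambda*x, 6 = 2*lambda*y, 3 = 2*lambda*z
So x:1 = y:6 = z:3, i.e. x = 1t, y = 6t, z = 3t
Constraint: t^2*(1^2 + 6^2 + 3^2) = 92
  t^2 * 46 = 92  =>  t = sqrt(2)
Maximum = 1*1t + 6*6t + 3*3t = 46*sqrt(2) = sqrt(4232)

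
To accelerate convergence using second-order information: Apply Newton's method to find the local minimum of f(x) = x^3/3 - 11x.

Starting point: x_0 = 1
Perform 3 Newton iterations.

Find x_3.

f(x) = x^3/3 - 11x
f'(x) = x^2 - 11, f''(x) = 2x
Newton update: x_{n+1} = x_n - (x_n^2 - 11)/(2*x_n)
Step 1: x_0 = 1, f'=-10, f''=2, x_1 = 6
Step 2: x_1 = 6, f'=25, f''=12, x_2 = 47/12
Step 3: x_2 = 47/12, f'=625/144, f''=47/6, x_3 = 3793/1128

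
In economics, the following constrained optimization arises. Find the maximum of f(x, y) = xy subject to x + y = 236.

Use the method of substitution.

Substitute y = 236 - x into f(x,y) = xy:
g(x) = x(236 - x) = 236x - x^2
g'(x) = 236 - 2x = 0  =>  x = 118
y = 236 - 118 = 118
Maximum value = 118 * 118 = 13924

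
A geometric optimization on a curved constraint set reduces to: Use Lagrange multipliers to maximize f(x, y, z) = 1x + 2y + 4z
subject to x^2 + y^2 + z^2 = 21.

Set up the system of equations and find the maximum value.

Lagrange conditions: 1 = 2*lambda*x, 2 = 2*lambda*y, 4 = 2*lambda*z
So x:1 = y:2 = z:4, i.e. x = 1t, y = 2t, z = 4t
Constraint: t^2*(1^2 + 2^2 + 4^2) = 21
  t^2 * 21 = 21  =>  t = sqrt(1)
Maximum = 1*1t + 2*2t + 4*4t = 21*sqrt(1) = 21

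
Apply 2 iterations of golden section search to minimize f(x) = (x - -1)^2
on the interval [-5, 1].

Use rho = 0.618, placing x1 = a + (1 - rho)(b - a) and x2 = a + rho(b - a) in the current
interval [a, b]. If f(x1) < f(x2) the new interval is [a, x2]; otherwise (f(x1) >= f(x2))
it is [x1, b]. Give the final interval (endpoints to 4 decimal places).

Golden section search for min of f(x) = (x - -1)^2 on [-5, 1].
Each step: x1 = a + (1 - rho)(b - a), x2 = a + rho(b - a); if f(x1) < f(x2) keep [a, x2], otherwise keep [x1, b].
Step 1: [-5.0000, 1.0000], x1=-2.7080 (f=2.9173), x2=-1.2920 (f=0.0853); f(x1) > f(x2) => keep [-2.7080, 1.0000]
Step 2: [-2.7080, 1.0000], x1=-1.2915 (f=0.0850), x2=-0.4165 (f=0.3405); f(x1) < f(x2) => keep [-2.7080, -0.4165]
Final interval: [-2.7080, -0.4165]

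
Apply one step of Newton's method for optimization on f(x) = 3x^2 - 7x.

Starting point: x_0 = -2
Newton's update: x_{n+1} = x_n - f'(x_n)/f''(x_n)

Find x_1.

f(x) = 3x^2 - 7x
f'(x) = 6x + (-7), f''(x) = 6
Newton step: x_1 = x_0 - f'(x_0)/f''(x_0)
f'(-2) = -19
x_1 = -2 - -19/6 = 7/6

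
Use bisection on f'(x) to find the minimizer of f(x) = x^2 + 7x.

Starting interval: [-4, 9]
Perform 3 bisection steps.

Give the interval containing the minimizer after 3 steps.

Finding critical point of f(x) = x^2 + 7x using bisection on f'(x) = 2x + 7.
f'(x) = 0 when x = -7/2.
Starting interval: [-4, 9]
Step 1: mid = 5/2, f'(mid) = 12, new interval = [-4, 5/2]
Step 2: mid = -3/4, f'(mid) = 11/2, new interval = [-4, -3/4]
Step 3: mid = -19/8, f'(mid) = 9/4, new interval = [-4, -19/8]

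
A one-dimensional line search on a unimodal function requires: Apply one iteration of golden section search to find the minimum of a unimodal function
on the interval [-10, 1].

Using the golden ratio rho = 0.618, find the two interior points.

Golden section search on [-10, 1].
Golden ratio rho = 0.618 (approx).
Interior points:
  x_1 = -10 + (1-0.618)*11 = -5.7980
  x_2 = -10 + 0.618*11 = -3.2020
Compare f(x_1) and f(x_2) to determine which subinterval to keep.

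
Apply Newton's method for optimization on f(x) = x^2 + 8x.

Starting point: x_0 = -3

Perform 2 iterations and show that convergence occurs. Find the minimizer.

f(x) = x^2 + 8x, f'(x) = 2x + (8), f''(x) = 2
Step 1: f'(-3) = 2, x_1 = -3 - 2/2 = -4
Step 2: f'(-4) = 0, x_2 = -4 (converged)
Newton's method converges in 1 step for quadratics.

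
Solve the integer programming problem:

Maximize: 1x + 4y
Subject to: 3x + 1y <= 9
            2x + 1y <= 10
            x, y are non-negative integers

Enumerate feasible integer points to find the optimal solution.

Constraint 1: 3x + 1y <= 9
Constraint 2: 2x + 1y <= 10
Feasible x range (need y >= 0): 0 <= x <= min(9/3, 10/2) => x in {0, ..., 3}.
Enumerate feasible integer points row by row (the coefficient of y is 4 > 0, so for each x the largest feasible y gives the best value):
  x = 0: y <= min((9 - 3*0)/1, (10 - 2*0)/1) => y in {0, ..., 9}; best 1*0 + 4*9 = 36
  x = 1: y <= min((9 - 3*1)/1, (10 - 2*1)/1) => y in {0, ..., 6}; best 1*1 + 4*6 = 25
  x = 2: y <= min((9 - 3*2)/1, (10 - 2*2)/1) => y in {0, ..., 3}; best 1*2 + 4*3 = 14
  x = 3: y <= min((9 - 3*3)/1, (10 - 2*3)/1) => y in {0}; best 1*3 + 4*0 = 3
The maximum 1x + 4y = 36 is achieved at x = 0, y = 9.
Check: 3*0 + 1*9 = 9 <= 9 and 2*0 + 1*9 = 9 <= 10.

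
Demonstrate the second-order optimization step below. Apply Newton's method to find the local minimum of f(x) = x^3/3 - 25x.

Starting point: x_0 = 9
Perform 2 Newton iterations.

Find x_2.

f(x) = x^3/3 - 25x
f'(x) = x^2 - 25, f''(x) = 2x
Newton update: x_{n+1} = x_n - (x_n^2 - 25)/(2*x_n)
Step 1: x_0 = 9, f'=56, f''=18, x_1 = 53/9
Step 2: x_1 = 53/9, f'=784/81, f''=106/9, x_2 = 2417/477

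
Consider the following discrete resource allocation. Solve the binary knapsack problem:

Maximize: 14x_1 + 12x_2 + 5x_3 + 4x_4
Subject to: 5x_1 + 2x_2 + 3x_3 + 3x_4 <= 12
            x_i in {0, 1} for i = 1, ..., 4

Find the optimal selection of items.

Items: item 1 (v=14, w=5), item 2 (v=12, w=2), item 3 (v=5, w=3), item 4 (v=4, w=3)
Capacity: 12
Checking all 16 subsets (w = total weight, v = total value):
  {}: w = 0, v = 0
  {1}: w = 5, v = 14
  {2}: w = 2, v = 12
  {3}: w = 3, v = 5
  {4}: w = 3, v = 4
  {1, 2}: w = 7, v = 26
  {1, 3}: w = 8, v = 19
  {1, 4}: w = 8, v = 18
  {2, 3}: w = 5, v = 17
  {2, 4}: w = 5, v = 16
  {3, 4}: w = 6, v = 9
  {1, 2, 3}: w = 10, v = 31
  {1, 2, 4}: w = 10, v = 30
  {1, 3, 4}: w = 11, v = 23
  {2, 3, 4}: w = 8, v = 21
  {1, 2, 3, 4}: w = 13 > 12, infeasible
Best feasible subset: items [1, 2, 3]
Total weight: 10 <= 12, total value: 31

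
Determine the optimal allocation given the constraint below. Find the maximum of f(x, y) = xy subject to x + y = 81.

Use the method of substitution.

Substitute y = 81 - x into f(x,y) = xy:
g(x) = x(81 - x) = 81x - x^2
g'(x) = 81 - 2x = 0  =>  x = 81/2
y = 81 - 81/2 = 81/2
Maximum value = (81/2) * (81/2) = 6561/4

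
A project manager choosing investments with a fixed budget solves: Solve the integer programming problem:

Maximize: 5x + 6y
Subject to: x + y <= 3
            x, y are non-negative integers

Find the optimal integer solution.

Objective: 5x + 6y, constraint: x + y <= 3
Coefficient of y is 6 > coefficient of x is 5, so allocate the entire budget to y.
Optimal: x = 0, y = 3, value = 18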